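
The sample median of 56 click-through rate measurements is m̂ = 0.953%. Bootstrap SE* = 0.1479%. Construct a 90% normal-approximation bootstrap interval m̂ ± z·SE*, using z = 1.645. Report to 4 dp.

(0.7097, 1.1963)

Margin = 1.645 × 0.1479 = 0.24330
Interval: 0.953 ± 0.24330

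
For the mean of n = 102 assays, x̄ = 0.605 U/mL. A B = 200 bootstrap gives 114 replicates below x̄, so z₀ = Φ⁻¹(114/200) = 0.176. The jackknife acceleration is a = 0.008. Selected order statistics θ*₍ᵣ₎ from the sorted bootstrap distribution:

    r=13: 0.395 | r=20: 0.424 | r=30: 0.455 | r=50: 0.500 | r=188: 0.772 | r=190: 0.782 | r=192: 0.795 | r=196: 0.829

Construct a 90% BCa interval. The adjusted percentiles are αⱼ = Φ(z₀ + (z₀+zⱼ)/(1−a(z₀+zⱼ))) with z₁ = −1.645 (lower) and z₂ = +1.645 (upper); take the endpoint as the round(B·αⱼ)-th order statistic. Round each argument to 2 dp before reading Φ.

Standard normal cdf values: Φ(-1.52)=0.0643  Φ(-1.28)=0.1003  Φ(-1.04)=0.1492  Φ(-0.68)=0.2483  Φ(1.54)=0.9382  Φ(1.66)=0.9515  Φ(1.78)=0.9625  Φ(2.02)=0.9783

(0.424, 0.829)

Lower: z₀ + z₁ = 0.176 + (-1.645) = -1.469; 1 − a(z₀+z₁) = 1 − (0.008)(-1.469) = 1.0118; argument = 0.176 + (-1.469)/1.0118 = -1.2759 → -1.28.
α₁ = Φ(-1.28) = 0.1003; rank = round(200 × 0.1003) = 20; θ*₍20₎ = 0.424.
Upper: z₀ + z₂ = 1.821; 1 − a(z₀+z₂) = 0.9854; argument = 2.0239 → 2.02; α₂ = 0.9783; rank = 196; θ*₍196₎ = 0.829.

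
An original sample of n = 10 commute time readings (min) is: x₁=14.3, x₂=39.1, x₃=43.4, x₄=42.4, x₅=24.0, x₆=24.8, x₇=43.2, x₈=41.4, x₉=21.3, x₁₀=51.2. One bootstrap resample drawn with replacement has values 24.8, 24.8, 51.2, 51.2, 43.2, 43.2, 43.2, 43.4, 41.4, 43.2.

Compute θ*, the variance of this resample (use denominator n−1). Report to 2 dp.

Mean = 40.9600; sum of squared deviations = 758.2240
s² = 758.2240 / 9 = 84.2471

θ* = 84.25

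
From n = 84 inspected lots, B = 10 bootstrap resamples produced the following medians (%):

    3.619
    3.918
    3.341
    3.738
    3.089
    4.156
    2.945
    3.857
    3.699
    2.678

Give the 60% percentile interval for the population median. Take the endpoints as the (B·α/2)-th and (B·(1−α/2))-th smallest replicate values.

Sorted replicates: 2.678, 2.945, 3.089, 3.341, 3.619, 3.699, 3.738, 3.857, 3.918, 4.156
α = 0.40; lower rank = 10 × 0.200 = 2; upper rank = 10 × 0.800 = 8.
The 2nd smallest replicate is 2.945; the 8th is 3.857.

(2.945, 3.857)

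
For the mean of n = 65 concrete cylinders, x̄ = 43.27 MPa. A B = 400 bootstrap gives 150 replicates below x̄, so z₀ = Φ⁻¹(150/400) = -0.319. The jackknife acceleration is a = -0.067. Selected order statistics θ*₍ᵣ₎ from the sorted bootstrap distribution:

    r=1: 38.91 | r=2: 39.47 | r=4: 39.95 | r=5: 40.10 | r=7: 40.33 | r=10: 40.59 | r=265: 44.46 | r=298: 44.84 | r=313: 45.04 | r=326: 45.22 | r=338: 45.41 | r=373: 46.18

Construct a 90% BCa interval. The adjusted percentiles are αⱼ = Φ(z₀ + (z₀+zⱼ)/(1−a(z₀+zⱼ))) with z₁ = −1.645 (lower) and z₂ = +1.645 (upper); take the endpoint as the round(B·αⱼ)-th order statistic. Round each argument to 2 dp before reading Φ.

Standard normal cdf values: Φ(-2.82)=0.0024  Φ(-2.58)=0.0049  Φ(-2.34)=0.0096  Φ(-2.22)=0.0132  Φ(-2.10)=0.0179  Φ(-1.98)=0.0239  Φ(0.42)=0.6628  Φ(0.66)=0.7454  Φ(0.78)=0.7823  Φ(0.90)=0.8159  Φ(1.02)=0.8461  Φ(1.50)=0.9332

Lower: z₀ + z₁ = -0.319 + (-1.645) = -1.964; 1 − a(z₀+z₁) = 1 − (-0.067)(-1.964) = 0.8684; argument = -0.319 + (-1.964)/0.8684 = -2.5806 → -2.58.
α₁ = Φ(-2.58) = 0.0049; rank = round(400 × 0.0049) = 2; θ*₍2₎ = 39.47.
Upper: z₀ + z₂ = 1.326; 1 − a(z₀+z₂) = 1.0888; argument = 0.8988 → 0.90; α₂ = 0.8159; rank = 326; θ*₍326₎ = 45.22.

(39.47, 45.22)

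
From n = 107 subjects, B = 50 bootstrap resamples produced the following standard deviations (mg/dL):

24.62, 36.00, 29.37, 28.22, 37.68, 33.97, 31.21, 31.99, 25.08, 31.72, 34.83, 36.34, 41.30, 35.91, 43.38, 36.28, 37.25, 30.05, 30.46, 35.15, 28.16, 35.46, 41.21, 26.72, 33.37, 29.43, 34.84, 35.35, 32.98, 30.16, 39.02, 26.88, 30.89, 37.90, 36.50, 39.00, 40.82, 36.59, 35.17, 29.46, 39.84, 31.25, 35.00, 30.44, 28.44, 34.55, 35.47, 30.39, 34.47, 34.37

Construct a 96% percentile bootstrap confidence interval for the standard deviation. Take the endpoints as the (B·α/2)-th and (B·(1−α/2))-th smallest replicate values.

(24.62, 41.30)

Sorted replicates: 24.62, 25.08, 26.72, 26.88, 28.16, 28.22, 28.44, 29.37, 29.43, 29.46, 30.05, 30.16, 30.39, 30.44, 30.46, 30.89, 31.21, 31.25, 31.72, 31.99, 32.98, 33.37, 33.97, 34.37, 34.47, 34.55, 34.83, 34.84, 35.00, 35.15, 35.17, 35.35, 35.46, 35.47, 35.91, 36.00, 36.28, 36.34, 36.50, 36.59, 37.25, 37.68, 37.90, 39.00, 39.02, 39.84, 40.82, 41.21, 41.30, 43.38
α = 0.04; lower rank = 50 × 0.020 = 1; upper rank = 50 × 0.980 = 49.
The 1st smallest replicate is 24.62; the 49th is 41.30.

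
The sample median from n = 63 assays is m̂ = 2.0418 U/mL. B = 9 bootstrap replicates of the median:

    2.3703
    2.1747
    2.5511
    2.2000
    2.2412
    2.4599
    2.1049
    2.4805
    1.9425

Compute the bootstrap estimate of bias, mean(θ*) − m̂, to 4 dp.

mean(θ*) = (2.3703 + 2.1747 + 2.5511 + 2.2000 + 2.2412 + 2.4599 + 2.1049 + 2.4805 + 1.9425) / 9 = 2.28057
bias = 2.28057 − 2.0418

bias = +0.2388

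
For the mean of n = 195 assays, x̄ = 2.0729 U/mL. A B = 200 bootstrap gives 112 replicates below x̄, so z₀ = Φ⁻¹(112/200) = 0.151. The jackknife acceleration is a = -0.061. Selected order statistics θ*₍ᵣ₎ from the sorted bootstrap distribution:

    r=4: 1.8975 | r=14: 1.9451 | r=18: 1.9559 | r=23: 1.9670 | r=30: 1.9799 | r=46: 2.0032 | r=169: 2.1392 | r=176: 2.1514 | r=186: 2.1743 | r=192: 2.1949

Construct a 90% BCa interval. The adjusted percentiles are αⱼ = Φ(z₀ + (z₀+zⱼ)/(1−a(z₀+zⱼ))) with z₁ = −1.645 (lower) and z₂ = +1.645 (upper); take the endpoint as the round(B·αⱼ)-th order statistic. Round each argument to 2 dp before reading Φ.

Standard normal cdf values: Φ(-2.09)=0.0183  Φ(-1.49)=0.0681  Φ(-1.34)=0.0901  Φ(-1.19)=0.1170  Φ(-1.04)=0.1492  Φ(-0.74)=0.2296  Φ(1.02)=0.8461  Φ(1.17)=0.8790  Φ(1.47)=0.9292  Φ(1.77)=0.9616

(1.9451, 2.1949)

Lower: z₀ + z₁ = 0.151 + (-1.645) = -1.494; 1 − a(z₀+z₁) = 1 − (-0.061)(-1.494) = 0.9089; argument = 0.151 + (-1.494)/0.9089 = -1.4928 → -1.49.
α₁ = Φ(-1.49) = 0.0681; rank = round(200 × 0.0681) = 14; θ*₍14₎ = 1.9451.
Upper: z₀ + z₂ = 1.796; 1 − a(z₀+z₂) = 1.1096; argument = 1.7697 → 1.77; α₂ = 0.9616; rank = 192; θ*₍192₎ = 2.1949.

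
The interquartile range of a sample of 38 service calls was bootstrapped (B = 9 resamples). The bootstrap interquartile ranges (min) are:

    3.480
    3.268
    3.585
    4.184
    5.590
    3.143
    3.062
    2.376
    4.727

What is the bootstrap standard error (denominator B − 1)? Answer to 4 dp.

SE* = 0.9733

Bootstrap SE is the standard deviation of the 9 replicate interquartile ranges.
Mean of replicates: (3.480 + 3.268 + 3.585 + 4.184 + 5.590 + 3.143 + 3.062 + 2.376 + 4.727) / 9 = 33.41500 / 9 = 3.71278
Sum of squared deviations: (−0.23278)² + (−0.44478)² + (−0.12778)² + (+0.47122)² + (+1.87722)² + (−0.56978)² + (−0.65078)² + (−1.33678)² + (+1.01422)² = 7.57813
Variance = 7.57813 / 8 = 0.94727
SE* = √0.94727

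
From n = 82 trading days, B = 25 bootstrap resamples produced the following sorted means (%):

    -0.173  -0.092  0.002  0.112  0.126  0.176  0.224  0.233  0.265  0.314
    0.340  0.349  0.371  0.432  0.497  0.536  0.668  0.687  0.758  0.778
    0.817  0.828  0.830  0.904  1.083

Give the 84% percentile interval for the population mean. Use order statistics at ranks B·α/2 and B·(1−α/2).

α = 0.16; lower rank = 25 × 0.080 = 2; upper rank = 25 × 0.920 = 23.
The 2nd smallest replicate is -0.092; the 23rd is 0.830.

(-0.092, 0.830)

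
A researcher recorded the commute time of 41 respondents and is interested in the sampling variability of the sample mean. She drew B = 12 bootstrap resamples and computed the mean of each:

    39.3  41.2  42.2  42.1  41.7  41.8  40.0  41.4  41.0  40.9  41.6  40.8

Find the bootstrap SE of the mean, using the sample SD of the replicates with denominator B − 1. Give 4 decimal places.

SE* = 0.8500

Bootstrap SE is the standard deviation of the 12 replicate means.
Mean of replicates: (39.3 + 41.2 + 42.2 + 42.1 + 41.7 + 41.8 + 40.0 + 41.4 + 41.0 + 40.9 + 41.6 + 40.8) / 12 = 494.00000 / 12 = 41.16667
Sum of squared deviations: (−1.86667)² + (+0.03333)² + (+1.03333)² + (+0.93333)² + (+0.53333)² + (+0.63333)² + (−1.16667)² + (+0.23333)² + (−0.16667)² + (−0.26667)² + (+0.43333)² + (−0.36667)² = 7.94667
Variance = 7.94667 / 11 = 0.72242
SE* = √0.72242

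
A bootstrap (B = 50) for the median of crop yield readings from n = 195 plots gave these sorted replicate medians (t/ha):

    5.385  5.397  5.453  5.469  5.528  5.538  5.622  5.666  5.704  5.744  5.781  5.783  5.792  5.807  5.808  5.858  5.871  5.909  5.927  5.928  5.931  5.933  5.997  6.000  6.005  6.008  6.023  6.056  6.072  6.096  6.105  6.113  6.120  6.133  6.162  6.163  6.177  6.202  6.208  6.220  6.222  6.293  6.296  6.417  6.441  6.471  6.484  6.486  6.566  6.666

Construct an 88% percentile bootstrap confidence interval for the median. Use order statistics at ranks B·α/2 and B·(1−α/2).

α = 0.12; lower rank = 50 × 0.060 = 3; upper rank = 50 × 0.940 = 47.
The 3rd smallest replicate is 5.453; the 47th is 6.484.

(5.453, 6.484)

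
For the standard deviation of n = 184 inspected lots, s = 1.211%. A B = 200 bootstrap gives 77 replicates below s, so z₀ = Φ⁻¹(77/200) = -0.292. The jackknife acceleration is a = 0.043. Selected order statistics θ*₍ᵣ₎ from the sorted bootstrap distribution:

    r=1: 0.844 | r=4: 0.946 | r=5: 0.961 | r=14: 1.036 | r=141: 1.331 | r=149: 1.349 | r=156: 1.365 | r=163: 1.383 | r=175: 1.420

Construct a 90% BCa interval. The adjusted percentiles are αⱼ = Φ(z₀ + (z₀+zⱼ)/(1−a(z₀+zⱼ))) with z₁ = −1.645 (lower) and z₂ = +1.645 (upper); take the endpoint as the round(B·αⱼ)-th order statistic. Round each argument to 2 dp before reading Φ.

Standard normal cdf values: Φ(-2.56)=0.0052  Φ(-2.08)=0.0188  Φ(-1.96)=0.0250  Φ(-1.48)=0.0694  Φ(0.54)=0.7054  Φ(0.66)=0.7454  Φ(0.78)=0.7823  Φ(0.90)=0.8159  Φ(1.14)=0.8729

(0.946, 1.420)

Lower: z₀ + z₁ = -0.292 + (-1.645) = -1.937; 1 − a(z₀+z₁) = 1 − (0.043)(-1.937) = 1.0833; argument = -0.292 + (-1.937)/1.0833 = -2.0801 → -2.08.
α₁ = Φ(-2.08) = 0.0188; rank = round(200 × 0.0188) = 4; θ*₍4₎ = 0.946.
Upper: z₀ + z₂ = 1.353; 1 − a(z₀+z₂) = 0.9418; argument = 1.1446 → 1.14; α₂ = 0.8729; rank = 175; θ*₍175₎ = 1.420.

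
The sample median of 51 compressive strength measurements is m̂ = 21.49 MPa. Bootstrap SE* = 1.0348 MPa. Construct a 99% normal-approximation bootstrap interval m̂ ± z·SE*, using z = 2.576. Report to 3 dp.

Margin = 2.576 × 1.0348 = 2.6656
Interval: 21.49 ± 2.6656

(18.824, 24.156)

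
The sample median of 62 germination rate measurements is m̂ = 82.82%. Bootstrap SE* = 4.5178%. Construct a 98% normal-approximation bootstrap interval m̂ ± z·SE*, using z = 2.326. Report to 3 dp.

Margin = 2.326 × 4.5178 = 10.5084
Interval: 82.82 ± 10.5084

(72.312, 93.328)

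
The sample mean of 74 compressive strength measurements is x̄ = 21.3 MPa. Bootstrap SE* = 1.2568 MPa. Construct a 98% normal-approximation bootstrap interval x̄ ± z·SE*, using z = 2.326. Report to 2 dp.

Margin = 2.326 × 1.2568 = 2.923
Interval: 21.3 ± 2.923

(18.38, 24.22)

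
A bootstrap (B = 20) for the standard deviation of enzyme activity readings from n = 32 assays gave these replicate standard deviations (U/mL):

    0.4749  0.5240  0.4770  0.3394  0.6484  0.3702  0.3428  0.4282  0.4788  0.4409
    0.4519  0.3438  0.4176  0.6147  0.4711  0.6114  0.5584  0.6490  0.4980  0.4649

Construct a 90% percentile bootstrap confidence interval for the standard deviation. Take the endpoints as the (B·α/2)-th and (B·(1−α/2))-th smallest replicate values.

Sorted replicates: 0.3394, 0.3428, 0.3438, 0.3702, 0.4176, 0.4282, 0.4409, 0.4519, 0.4649, 0.4711, 0.4749, 0.4770, 0.4788, 0.4980, 0.5240, 0.5584, 0.6114, 0.6147, 0.6484, 0.6490
α = 0.10; lower rank = 20 × 0.050 = 1; upper rank = 20 × 0.950 = 19.
The 1st smallest replicate is 0.3394; the 19th is 0.6484.

(0.3394, 0.6484)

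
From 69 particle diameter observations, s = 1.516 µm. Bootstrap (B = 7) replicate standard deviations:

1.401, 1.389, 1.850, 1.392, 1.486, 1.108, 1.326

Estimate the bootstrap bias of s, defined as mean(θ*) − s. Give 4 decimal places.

mean(θ*) = (1.401 + 1.389 + 1.850 + 1.392 + 1.486 + 1.108 + 1.326) / 7 = 1.42171
bias = 1.42171 − 1.516

bias = −0.0943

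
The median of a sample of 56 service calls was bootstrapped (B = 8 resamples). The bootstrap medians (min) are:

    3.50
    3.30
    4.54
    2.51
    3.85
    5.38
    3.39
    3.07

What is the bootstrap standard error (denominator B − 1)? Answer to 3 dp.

SE* = 0.899

Bootstrap SE is the standard deviation of the 8 replicate medians.
Mean of replicates: (3.50 + 3.30 + 4.54 + 2.51 + 3.85 + 5.38 + 3.39 + 3.07) / 8 = 29.5400 / 8 = 3.6925
Sum of squared deviations: (−0.1925)² + (−0.3925)² + (+0.8475)² + (−1.1825)² + (+0.1575)² + (+1.6875)² + (−0.3025)² + (−0.6225)² = 5.6592
Variance = 5.6592 / 7 = 0.8085
SE* = √0.8085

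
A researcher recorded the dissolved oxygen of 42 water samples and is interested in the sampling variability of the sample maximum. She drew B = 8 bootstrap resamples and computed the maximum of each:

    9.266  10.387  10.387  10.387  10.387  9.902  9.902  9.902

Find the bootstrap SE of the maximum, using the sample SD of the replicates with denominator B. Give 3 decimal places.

SE* = 0.376

Bootstrap SE is the standard deviation of the 8 replicate maximums.
Mean of replicates: (9.266 + 10.387 + 10.387 + 10.387 + 10.387 + 9.902 + 9.902 + 9.902) / 8 = 80.5200 / 8 = 10.0650
Sum of squared deviations: (−0.7990)² + (+0.3220)² + (+0.3220)² + (+0.3220)² + (+0.3220)² + (−0.1630)² + (−0.1630)² + (−0.1630)² = 1.1328
Variance = 1.1328 / 8 = 0.1416
SE* = √0.1416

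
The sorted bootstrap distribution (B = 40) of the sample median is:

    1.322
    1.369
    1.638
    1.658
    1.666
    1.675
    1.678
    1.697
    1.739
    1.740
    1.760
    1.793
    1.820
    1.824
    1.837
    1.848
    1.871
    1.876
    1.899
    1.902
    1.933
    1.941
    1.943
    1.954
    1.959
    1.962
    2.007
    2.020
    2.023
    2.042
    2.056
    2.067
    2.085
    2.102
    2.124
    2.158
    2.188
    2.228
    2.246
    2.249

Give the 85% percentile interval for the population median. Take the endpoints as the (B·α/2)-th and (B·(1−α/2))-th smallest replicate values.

(1.638, 2.188)

α = 0.15; lower rank = 40 × 0.075 = 3; upper rank = 40 × 0.925 = 37.
The 3rd smallest replicate is 1.638; the 37th is 2.188.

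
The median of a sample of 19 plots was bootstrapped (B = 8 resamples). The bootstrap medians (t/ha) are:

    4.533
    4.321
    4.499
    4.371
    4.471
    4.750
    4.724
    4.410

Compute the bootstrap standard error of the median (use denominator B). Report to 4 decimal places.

SE* = 0.1460

Bootstrap SE is the standard deviation of the 8 replicate medians.
Mean of replicates: (4.533 + 4.321 + 4.499 + 4.371 + 4.471 + 4.750 + 4.724 + 4.410) / 8 = 36.07900 / 8 = 4.50988
Sum of squared deviations: (+0.02313)² + (−0.18888)² + (−0.01088)² + (−0.13887)² + (−0.03887)² + (+0.24012)² + (+0.21413)² + (−0.09987)² = 0.17061
Variance = 0.17061 / 8 = 0.02133
SE* = √0.02133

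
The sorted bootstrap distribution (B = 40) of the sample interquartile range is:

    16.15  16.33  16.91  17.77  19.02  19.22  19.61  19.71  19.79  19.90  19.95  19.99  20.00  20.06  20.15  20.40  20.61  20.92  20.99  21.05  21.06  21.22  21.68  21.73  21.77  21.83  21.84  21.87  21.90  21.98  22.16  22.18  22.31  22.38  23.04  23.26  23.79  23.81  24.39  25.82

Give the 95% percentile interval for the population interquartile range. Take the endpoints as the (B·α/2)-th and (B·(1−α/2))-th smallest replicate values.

(16.15, 24.39)

α = 0.05; lower rank = 40 × 0.025 = 1; upper rank = 40 × 0.975 = 39.
The 1st smallest replicate is 16.15; the 39th is 24.39.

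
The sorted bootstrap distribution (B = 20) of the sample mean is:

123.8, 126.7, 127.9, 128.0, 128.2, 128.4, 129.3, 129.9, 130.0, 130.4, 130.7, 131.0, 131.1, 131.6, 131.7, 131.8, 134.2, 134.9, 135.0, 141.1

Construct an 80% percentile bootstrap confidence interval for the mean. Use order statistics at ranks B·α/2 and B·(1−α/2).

(126.7, 134.9)

α = 0.20; lower rank = 20 × 0.100 = 2; upper rank = 20 × 0.900 = 18.
The 2nd smallest replicate is 126.7; the 18th is 134.9.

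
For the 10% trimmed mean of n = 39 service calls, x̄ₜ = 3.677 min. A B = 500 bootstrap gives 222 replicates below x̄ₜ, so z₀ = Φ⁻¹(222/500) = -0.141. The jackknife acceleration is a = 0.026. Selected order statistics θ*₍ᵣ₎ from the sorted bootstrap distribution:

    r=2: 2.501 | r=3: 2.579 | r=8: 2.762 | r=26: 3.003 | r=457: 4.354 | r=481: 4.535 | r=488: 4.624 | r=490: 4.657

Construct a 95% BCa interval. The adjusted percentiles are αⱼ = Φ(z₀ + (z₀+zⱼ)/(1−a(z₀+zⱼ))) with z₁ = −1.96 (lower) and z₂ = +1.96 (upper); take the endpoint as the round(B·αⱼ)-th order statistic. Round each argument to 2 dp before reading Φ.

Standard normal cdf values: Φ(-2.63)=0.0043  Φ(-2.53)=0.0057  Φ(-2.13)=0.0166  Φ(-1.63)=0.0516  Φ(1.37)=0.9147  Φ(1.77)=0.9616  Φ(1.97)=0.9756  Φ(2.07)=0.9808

(2.762, 4.535)

Lower: z₀ + z₁ = -0.141 + (-1.960) = -2.101; 1 − a(z₀+z₁) = 1 − (0.026)(-2.101) = 1.0546; argument = -0.141 + (-2.101)/1.0546 = -2.1332 → -2.13.
α₁ = Φ(-2.13) = 0.0166; rank = round(500 × 0.0166) = 8; θ*₍8₎ = 2.762.
Upper: z₀ + z₂ = 1.819; 1 − a(z₀+z₂) = 0.9527; argument = 1.7683 → 1.77; α₂ = 0.9616; rank = 481; θ*₍481₎ = 4.535.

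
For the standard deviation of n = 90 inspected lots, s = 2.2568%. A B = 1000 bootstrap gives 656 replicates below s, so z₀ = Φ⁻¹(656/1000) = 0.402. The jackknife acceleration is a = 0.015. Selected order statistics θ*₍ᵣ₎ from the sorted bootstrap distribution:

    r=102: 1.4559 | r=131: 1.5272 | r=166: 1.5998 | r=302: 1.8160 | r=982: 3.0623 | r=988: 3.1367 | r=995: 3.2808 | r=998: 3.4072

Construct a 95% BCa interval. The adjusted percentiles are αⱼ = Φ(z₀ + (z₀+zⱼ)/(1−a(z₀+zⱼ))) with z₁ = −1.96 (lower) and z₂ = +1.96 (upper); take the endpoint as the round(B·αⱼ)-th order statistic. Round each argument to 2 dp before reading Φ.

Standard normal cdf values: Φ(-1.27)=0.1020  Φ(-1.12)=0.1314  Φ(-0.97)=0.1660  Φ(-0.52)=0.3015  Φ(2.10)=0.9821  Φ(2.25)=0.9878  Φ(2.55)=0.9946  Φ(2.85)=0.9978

Lower: z₀ + z₁ = 0.402 + (-1.960) = -1.558; 1 − a(z₀+z₁) = 1 − (0.015)(-1.558) = 1.0234; argument = 0.402 + (-1.558)/1.0234 = -1.1204 → -1.12.
α₁ = Φ(-1.12) = 0.1314; rank = round(1000 × 0.1314) = 131; θ*₍131₎ = 1.5272.
Upper: z₀ + z₂ = 2.362; 1 − a(z₀+z₂) = 0.9646; argument = 2.8508 → 2.85; α₂ = 0.9978; rank = 998; θ*₍998₎ = 3.4072.

(1.5272, 3.4072)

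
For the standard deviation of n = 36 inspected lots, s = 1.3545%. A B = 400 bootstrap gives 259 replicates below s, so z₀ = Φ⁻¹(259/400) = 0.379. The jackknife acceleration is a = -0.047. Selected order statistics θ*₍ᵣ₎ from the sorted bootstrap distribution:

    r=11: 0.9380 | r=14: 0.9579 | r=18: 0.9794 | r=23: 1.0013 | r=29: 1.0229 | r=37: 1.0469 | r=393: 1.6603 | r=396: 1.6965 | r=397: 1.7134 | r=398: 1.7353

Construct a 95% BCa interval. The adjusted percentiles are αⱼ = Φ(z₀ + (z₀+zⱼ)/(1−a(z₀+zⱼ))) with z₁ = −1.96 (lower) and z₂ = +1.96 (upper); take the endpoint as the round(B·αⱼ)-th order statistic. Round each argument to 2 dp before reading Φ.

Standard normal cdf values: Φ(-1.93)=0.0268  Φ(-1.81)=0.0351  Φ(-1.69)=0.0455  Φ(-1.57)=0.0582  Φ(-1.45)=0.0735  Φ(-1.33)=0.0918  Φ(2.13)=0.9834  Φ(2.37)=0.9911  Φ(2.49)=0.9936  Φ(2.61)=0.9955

Lower: z₀ + z₁ = 0.379 + (-1.960) = -1.581; 1 − a(z₀+z₁) = 1 − (-0.047)(-1.581) = 0.9257; argument = 0.379 + (-1.581)/0.9257 = -1.3289 → -1.33.
α₁ = Φ(-1.33) = 0.0918; rank = round(400 × 0.0918) = 37; θ*₍37₎ = 1.0469.
Upper: z₀ + z₂ = 2.339; 1 − a(z₀+z₂) = 1.1099; argument = 2.4863 → 2.49; α₂ = 0.9936; rank = 397; θ*₍397₎ = 1.7134.

(1.0469, 1.7134)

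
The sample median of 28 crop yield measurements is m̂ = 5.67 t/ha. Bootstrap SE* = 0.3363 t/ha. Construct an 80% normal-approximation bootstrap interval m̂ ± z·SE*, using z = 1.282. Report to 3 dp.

(5.239, 6.101)

Margin = 1.282 × 0.3363 = 0.4311
Interval: 5.67 ± 0.4311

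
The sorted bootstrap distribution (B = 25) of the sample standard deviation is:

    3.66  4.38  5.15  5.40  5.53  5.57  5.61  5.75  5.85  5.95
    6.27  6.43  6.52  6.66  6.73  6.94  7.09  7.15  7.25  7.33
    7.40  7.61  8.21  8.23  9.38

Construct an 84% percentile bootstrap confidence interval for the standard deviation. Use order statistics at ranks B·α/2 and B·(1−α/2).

(4.38, 8.21)

α = 0.16; lower rank = 25 × 0.080 = 2; upper rank = 25 × 0.920 = 23.
The 2nd smallest replicate is 4.38; the 23rd is 8.21.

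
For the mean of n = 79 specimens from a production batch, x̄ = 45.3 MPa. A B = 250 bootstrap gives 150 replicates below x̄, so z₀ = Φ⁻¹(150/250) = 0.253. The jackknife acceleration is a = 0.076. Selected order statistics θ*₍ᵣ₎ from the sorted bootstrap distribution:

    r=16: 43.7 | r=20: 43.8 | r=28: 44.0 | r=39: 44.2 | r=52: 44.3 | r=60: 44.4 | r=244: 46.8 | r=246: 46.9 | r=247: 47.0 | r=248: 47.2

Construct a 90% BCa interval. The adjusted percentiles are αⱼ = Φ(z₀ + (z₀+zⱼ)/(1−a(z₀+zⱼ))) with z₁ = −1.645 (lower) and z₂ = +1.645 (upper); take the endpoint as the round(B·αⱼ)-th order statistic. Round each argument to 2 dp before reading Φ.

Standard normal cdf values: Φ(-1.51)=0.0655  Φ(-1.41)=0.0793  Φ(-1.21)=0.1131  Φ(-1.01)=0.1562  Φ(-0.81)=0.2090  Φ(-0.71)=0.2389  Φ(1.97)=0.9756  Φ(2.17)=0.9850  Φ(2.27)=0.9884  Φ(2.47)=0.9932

(44.2, 47.2)

Lower: z₀ + z₁ = 0.253 + (-1.645) = -1.392; 1 − a(z₀+z₁) = 1 − (0.076)(-1.392) = 1.1058; argument = 0.253 + (-1.392)/1.1058 = -1.0058 → -1.01.
α₁ = Φ(-1.01) = 0.1562; rank = round(250 × 0.1562) = 39; θ*₍39₎ = 44.2.
Upper: z₀ + z₂ = 1.898; 1 − a(z₀+z₂) = 0.8558; argument = 2.4709 → 2.47; α₂ = 0.9932; rank = 248; θ*₍248₎ = 47.2.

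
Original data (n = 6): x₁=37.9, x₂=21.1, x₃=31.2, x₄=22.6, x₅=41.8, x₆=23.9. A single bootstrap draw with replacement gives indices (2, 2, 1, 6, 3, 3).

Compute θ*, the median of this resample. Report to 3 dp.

θ* = 27.550

Resample values: 21.1, 21.1, 37.9, 23.9, 31.2, 31.2.
Sorted: 21.1, 21.1, 23.9, 31.2, 31.2, 37.9
Median = average of the two middle values = 27.550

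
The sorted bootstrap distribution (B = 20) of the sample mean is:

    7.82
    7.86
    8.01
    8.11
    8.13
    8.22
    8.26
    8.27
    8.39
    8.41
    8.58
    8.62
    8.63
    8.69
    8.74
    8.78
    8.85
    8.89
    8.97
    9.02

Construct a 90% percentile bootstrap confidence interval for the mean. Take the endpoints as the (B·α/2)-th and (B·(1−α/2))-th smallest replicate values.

α = 0.10; lower rank = 20 × 0.050 = 1; upper rank = 20 × 0.950 = 19.
The 1st smallest replicate is 7.82; the 19th is 8.97.

(7.82, 8.97)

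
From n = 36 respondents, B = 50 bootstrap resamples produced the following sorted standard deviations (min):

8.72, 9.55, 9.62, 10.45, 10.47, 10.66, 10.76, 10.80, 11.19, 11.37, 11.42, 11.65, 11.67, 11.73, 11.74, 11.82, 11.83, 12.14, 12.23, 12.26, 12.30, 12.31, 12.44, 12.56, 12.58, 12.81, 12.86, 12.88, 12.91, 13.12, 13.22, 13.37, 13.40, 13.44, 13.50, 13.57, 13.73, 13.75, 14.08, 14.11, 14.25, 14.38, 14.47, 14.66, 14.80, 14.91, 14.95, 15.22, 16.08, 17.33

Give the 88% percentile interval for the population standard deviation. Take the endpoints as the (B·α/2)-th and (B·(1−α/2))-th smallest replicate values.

(9.62, 14.95)

α = 0.12; lower rank = 50 × 0.060 = 3; upper rank = 50 × 0.940 = 47.
The 3rd smallest replicate is 9.62; the 47th is 14.95.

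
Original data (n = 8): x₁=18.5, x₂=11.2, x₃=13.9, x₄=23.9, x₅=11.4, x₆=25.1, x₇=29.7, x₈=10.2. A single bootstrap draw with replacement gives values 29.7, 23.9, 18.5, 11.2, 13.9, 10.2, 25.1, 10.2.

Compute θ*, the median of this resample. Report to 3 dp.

Sorted: 10.2, 10.2, 11.2, 13.9, 18.5, 23.9, 25.1, 29.7
Median = average of the two middle values = 16.200

θ* = 16.200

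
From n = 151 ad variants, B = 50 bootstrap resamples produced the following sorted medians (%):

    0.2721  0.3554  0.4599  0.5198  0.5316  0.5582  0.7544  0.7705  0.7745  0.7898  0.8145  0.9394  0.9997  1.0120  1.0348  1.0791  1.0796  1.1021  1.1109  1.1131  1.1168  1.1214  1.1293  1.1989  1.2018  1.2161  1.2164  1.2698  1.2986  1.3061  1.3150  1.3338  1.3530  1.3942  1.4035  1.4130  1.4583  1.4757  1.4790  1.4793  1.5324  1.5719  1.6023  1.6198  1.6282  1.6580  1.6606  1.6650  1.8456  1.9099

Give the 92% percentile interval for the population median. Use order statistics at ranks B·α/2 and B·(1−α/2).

α = 0.08; lower rank = 50 × 0.040 = 2; upper rank = 50 × 0.960 = 48.
The 2nd smallest replicate is 0.3554; the 48th is 1.6650.

(0.3554, 1.6650)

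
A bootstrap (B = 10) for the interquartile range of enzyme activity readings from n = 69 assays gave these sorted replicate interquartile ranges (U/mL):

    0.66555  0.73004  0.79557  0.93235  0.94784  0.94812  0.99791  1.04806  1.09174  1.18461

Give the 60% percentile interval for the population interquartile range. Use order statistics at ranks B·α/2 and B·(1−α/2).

(0.73004, 1.04806)

α = 0.40; lower rank = 10 × 0.200 = 2; upper rank = 10 × 0.800 = 8.
The 2nd smallest replicate is 0.73004; the 8th is 1.04806.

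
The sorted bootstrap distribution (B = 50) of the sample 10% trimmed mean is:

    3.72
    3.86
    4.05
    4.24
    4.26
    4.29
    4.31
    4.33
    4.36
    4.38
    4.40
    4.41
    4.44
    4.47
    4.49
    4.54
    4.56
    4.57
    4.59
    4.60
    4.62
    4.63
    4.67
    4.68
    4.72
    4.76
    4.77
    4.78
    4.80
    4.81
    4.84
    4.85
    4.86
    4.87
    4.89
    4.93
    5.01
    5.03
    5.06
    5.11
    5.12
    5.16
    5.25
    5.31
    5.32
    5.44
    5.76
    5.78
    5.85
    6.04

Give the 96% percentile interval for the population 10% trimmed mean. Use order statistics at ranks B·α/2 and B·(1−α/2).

(3.72, 5.85)

α = 0.04; lower rank = 50 × 0.020 = 1; upper rank = 50 × 0.980 = 49.
The 1st smallest replicate is 3.72; the 49th is 5.85.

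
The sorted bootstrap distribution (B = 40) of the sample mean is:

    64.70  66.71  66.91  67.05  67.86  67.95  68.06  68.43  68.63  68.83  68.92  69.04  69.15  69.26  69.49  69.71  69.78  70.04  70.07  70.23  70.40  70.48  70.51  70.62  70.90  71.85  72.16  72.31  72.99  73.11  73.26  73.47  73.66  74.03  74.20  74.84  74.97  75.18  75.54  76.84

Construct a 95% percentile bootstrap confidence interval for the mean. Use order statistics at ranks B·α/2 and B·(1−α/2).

α = 0.05; lower rank = 40 × 0.025 = 1; upper rank = 40 × 0.975 = 39.
The 1st smallest replicate is 64.70; the 39th is 75.54.

(64.70, 75.54)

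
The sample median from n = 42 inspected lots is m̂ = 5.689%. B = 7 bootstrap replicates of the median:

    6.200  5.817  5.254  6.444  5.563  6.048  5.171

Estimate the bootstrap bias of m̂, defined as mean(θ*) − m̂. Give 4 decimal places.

mean(θ*) = (6.200 + 5.817 + 5.254 + 6.444 + 5.563 + 6.048 + 5.171) / 7 = 5.78529
bias = 5.78529 − 5.689

bias = +0.0963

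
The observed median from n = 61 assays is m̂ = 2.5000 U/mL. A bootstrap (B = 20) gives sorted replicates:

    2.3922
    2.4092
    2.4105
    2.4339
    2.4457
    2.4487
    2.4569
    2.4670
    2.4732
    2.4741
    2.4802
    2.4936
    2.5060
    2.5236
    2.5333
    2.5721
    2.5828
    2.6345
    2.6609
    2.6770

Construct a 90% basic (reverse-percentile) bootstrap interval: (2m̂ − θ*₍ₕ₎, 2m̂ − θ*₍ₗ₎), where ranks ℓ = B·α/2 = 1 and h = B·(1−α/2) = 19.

Percentile endpoints at ranks 1 and 19: θ*₍1₎ = 2.3922, θ*₍19₎ = 2.6609.
Basic interval reflects these around m̂:
  lower = 2 × 2.5000 − 2.6609 = 2.3391
  upper = 2 × 2.5000 − 2.3922 = 2.6078

(2.3391, 2.6078)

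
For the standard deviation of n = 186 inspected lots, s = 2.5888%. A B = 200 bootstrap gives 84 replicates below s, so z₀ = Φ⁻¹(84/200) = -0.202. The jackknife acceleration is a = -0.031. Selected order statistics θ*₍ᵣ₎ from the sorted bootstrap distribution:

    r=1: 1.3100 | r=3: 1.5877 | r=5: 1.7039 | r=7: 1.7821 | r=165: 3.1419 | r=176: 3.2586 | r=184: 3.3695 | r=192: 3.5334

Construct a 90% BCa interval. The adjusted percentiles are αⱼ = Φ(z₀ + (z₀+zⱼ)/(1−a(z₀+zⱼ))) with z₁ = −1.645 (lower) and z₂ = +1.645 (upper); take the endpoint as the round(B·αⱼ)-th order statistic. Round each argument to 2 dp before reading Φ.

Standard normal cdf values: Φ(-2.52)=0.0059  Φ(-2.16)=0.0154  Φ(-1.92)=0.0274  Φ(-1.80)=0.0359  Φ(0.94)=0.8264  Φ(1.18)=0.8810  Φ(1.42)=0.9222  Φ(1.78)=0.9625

(1.5877, 3.2586)

Lower: z₀ + z₁ = -0.202 + (-1.645) = -1.847; 1 − a(z₀+z₁) = 1 − (-0.031)(-1.847) = 0.9427; argument = -0.202 + (-1.847)/0.9427 = -2.1612 → -2.16.
α₁ = Φ(-2.16) = 0.0154; rank = round(200 × 0.0154) = 3; θ*₍3₎ = 1.5877.
Upper: z₀ + z₂ = 1.443; 1 − a(z₀+z₂) = 1.0447; argument = 1.1792 → 1.18; α₂ = 0.8810; rank = 176; θ*₍176₎ = 3.2586.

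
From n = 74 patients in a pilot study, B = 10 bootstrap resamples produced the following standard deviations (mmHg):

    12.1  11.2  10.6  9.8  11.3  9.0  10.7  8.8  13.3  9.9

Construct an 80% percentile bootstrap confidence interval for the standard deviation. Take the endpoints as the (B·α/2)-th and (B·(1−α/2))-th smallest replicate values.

Sorted replicates: 8.8, 9.0, 9.8, 9.9, 10.6, 10.7, 11.2, 11.3, 12.1, 13.3
α = 0.20; lower rank = 10 × 0.100 = 1; upper rank = 10 × 0.900 = 9.
The 1st smallest replicate is 8.8; the 9th is 12.1.

(8.8, 12.1)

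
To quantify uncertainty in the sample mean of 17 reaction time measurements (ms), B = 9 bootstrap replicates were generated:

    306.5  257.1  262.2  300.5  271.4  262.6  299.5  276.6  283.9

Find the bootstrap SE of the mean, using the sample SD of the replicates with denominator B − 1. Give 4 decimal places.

SE* = 18.5320

Bootstrap SE is the standard deviation of the 9 replicate means.
Mean of replicates: (306.5 + 257.1 + 262.2 + 300.5 + 271.4 + 262.6 + 299.5 + 276.6 + 283.9) / 9 = 2520.30000 / 9 = 280.03333
Sum of squared deviations: (+26.46667)² + (−22.93333)² + (−17.83333)² + (+20.46667)² + (−8.63333)² + (−17.43333)² + (+19.46667)² + (−3.43333)² + (+3.86667)² = 2747.48000
Variance = 2747.48000 / 8 = 343.43500
SE* = √343.43500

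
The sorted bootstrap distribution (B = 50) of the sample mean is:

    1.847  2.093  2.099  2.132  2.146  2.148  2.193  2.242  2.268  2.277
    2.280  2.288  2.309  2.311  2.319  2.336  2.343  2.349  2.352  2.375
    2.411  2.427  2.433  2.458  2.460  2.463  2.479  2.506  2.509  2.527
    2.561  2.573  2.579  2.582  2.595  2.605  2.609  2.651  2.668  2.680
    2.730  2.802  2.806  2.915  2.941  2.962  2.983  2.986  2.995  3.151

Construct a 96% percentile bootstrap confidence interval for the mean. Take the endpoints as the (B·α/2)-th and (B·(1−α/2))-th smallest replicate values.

α = 0.04; lower rank = 50 × 0.020 = 1; upper rank = 50 × 0.980 = 49.
The 1st smallest replicate is 1.847; the 49th is 2.995.

(1.847, 2.995)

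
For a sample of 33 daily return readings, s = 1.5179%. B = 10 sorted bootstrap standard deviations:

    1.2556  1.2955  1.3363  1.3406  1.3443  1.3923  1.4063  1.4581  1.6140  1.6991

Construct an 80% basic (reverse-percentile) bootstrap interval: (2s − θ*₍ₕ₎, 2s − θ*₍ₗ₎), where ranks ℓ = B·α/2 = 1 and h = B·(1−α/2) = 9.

(1.4218, 1.7802)

Percentile endpoints at ranks 1 and 9: θ*₍1₎ = 1.2556, θ*₍9₎ = 1.6140.
Basic interval reflects these around s:
  lower = 2 × 1.5179 − 1.6140 = 1.4218
  upper = 2 × 1.5179 − 1.2556 = 1.7802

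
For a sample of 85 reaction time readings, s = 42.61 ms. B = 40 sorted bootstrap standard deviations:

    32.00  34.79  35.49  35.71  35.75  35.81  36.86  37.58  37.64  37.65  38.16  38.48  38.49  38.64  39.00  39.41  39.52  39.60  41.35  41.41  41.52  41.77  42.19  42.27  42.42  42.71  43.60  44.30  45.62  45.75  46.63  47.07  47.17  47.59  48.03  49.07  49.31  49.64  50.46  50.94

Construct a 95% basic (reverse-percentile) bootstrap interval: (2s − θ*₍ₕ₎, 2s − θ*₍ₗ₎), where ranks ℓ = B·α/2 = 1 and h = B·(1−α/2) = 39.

(34.76, 53.22)

Percentile endpoints at ranks 1 and 39: θ*₍1₎ = 32.00, θ*₍39₎ = 50.46.
Basic interval reflects these around s:
  lower = 2 × 42.61 − 50.46 = 34.76
  upper = 2 × 42.61 − 32.00 = 53.22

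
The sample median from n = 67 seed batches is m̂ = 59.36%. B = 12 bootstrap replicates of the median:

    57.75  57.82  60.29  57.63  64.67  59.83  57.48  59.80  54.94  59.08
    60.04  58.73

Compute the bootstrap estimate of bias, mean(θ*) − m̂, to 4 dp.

mean(θ*) = (57.75 + 57.82 + 60.29 + 57.63 + 64.67 + 59.83 + 57.48 + 59.80 + 54.94 + 59.08 + 60.04 + 58.73) / 12 = 59.00500
bias = 59.00500 − 59.36

bias = −0.3550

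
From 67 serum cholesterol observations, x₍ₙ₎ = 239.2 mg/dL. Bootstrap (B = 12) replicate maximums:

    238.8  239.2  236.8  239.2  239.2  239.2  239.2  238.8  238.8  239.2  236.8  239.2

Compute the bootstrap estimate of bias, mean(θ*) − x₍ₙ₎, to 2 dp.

bias = −0.50

mean(θ*) = (238.8 + 239.2 + 236.8 + 239.2 + 239.2 + 239.2 + 239.2 + 238.8 + 238.8 + 239.2 + 236.8 + 239.2) / 12 = 238.700
bias = 238.700 − 239.2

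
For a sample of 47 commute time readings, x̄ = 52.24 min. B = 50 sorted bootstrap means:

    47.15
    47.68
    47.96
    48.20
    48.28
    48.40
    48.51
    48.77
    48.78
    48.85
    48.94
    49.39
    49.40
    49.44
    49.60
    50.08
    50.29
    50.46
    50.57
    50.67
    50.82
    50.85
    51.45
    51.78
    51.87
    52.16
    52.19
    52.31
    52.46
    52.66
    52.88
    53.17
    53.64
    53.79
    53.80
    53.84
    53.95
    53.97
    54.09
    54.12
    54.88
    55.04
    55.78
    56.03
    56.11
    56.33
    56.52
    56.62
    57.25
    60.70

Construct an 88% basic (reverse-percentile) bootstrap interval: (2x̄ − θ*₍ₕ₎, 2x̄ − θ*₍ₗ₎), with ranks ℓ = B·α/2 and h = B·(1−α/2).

Percentile endpoints at ranks 3 and 47: θ*₍3₎ = 47.96, θ*₍47₎ = 56.52.
Basic interval reflects these around x̄:
  lower = 2 × 52.24 − 56.52 = 47.96
  upper = 2 × 52.24 − 47.96 = 56.52

(47.96, 56.52)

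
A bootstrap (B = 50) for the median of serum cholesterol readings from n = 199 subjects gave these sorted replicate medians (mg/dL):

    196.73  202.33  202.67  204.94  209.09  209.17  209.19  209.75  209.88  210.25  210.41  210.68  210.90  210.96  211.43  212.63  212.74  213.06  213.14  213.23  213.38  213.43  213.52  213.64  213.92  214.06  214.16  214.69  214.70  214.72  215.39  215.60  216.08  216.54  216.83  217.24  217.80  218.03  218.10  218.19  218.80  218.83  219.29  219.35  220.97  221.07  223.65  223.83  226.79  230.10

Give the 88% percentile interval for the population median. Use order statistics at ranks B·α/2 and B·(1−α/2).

α = 0.12; lower rank = 50 × 0.060 = 3; upper rank = 50 × 0.940 = 47.
The 3rd smallest replicate is 202.67; the 47th is 223.65.

(202.67, 223.65)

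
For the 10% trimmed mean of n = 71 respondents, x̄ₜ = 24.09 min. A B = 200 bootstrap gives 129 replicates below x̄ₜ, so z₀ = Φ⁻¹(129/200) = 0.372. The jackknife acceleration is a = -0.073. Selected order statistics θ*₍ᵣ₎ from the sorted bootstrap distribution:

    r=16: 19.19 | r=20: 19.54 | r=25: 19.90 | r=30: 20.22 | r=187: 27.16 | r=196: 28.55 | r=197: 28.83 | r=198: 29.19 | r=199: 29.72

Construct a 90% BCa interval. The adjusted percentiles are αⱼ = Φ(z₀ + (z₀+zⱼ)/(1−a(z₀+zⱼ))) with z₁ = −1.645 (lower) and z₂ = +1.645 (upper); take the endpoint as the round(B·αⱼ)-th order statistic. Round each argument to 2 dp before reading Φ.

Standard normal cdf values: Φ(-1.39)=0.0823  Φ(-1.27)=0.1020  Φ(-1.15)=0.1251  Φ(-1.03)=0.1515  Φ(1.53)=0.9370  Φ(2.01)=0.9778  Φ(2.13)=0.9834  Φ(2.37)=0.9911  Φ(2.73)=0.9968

Lower: z₀ + z₁ = 0.372 + (-1.645) = -1.273; 1 − a(z₀+z₁) = 1 − (-0.073)(-1.273) = 0.9071; argument = 0.372 + (-1.273)/0.9071 = -1.0314 → -1.03.
α₁ = Φ(-1.03) = 0.1515; rank = round(200 × 0.1515) = 30; θ*₍30₎ = 20.22.
Upper: z₀ + z₂ = 2.017; 1 − a(z₀+z₂) = 1.1472; argument = 2.1301 → 2.13; α₂ = 0.9834; rank = 197; θ*₍197₎ = 28.83.

(20.22, 28.83)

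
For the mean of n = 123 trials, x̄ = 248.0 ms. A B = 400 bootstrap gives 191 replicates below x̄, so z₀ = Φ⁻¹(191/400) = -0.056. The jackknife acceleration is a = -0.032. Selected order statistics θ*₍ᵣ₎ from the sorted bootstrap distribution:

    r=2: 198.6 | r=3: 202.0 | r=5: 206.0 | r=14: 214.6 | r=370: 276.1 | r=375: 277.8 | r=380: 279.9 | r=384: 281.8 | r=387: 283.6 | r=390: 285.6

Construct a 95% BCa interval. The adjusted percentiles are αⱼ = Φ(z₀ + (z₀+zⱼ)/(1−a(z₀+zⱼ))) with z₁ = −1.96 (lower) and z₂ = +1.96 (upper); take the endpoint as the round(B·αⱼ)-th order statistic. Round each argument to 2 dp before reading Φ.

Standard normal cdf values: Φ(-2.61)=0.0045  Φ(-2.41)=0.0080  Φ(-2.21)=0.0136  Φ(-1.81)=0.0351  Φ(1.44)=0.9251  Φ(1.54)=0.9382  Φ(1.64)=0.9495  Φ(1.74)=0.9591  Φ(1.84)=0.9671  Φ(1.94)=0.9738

(206.0, 281.8)

Lower: z₀ + z₁ = -0.056 + (-1.960) = -2.016; 1 − a(z₀+z₁) = 1 − (-0.032)(-2.016) = 0.9355; argument = -0.056 + (-2.016)/0.9355 = -2.2110 → -2.21.
α₁ = Φ(-2.21) = 0.0136; rank = round(400 × 0.0136) = 5; θ*₍5₎ = 206.0.
Upper: z₀ + z₂ = 1.904; 1 − a(z₀+z₂) = 1.0609; argument = 1.7387 → 1.74; α₂ = 0.9591; rank = 384; θ*₍384₎ = 281.8.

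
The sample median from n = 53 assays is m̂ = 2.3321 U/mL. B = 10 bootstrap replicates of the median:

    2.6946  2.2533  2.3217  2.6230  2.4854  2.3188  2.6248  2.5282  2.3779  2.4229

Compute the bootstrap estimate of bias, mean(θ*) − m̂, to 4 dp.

mean(θ*) = (2.6946 + 2.2533 + 2.3217 + 2.6230 + 2.4854 + 2.3188 + 2.6248 + 2.5282 + 2.3779 + 2.4229) / 10 = 2.46506
bias = 2.46506 − 2.3321

bias = +0.1330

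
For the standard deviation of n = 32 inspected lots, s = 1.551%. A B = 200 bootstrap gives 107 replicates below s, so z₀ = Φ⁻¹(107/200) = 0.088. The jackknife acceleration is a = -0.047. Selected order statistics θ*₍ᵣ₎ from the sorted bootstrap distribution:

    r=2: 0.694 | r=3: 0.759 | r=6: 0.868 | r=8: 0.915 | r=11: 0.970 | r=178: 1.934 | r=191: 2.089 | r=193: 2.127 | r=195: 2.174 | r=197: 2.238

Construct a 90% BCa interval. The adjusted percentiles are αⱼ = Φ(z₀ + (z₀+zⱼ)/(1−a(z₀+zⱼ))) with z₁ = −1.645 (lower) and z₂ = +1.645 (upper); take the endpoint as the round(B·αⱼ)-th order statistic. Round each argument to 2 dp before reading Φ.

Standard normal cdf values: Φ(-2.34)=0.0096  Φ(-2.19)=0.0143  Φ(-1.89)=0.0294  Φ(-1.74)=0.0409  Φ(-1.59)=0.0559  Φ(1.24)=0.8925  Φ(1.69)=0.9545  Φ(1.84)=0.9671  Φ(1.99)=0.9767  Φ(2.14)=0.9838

(0.970, 2.089)

Lower: z₀ + z₁ = 0.088 + (-1.645) = -1.557; 1 − a(z₀+z₁) = 1 − (-0.047)(-1.557) = 0.9268; argument = 0.088 + (-1.557)/0.9268 = -1.5919 → -1.59.
α₁ = Φ(-1.59) = 0.0559; rank = round(200 × 0.0559) = 11; θ*₍11₎ = 0.970.
Upper: z₀ + z₂ = 1.733; 1 − a(z₀+z₂) = 1.0815; argument = 1.6905 → 1.69; α₂ = 0.9545; rank = 191; θ*₍191₎ = 2.089.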